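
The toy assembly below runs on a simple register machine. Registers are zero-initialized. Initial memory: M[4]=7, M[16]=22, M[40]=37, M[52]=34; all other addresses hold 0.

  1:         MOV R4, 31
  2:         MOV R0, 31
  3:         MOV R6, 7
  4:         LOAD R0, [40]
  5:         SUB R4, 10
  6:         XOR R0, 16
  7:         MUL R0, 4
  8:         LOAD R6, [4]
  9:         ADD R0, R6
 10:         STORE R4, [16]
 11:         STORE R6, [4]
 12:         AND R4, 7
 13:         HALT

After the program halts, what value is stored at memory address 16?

21

MOV R4, 31 → R4=31
MOV R0, 31 → R0=31
MOV R6, 7 → R6=7
LOAD R0, [40] → R0=M[40]=37
SUB R4, 10 → R4=31-10=21
XOR R0, 16 → R0=37^16=53
MUL R0, 4 → R0=53*4=212
LOAD R6, [4] → R6=M[4]=7
ADD R0, R6 → R0=212+7=219
STORE R4, [16] → M[16]=21
STORE R6, [4] → M[4]=7
AND R4, 7 → R4=21&7=5
halt.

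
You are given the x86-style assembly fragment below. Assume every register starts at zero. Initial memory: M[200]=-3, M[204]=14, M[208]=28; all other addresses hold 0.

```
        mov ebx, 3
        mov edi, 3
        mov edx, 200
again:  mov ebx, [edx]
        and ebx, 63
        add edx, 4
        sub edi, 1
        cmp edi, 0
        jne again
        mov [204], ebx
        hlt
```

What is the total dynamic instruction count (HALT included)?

after mov ebx, 3: ebx=3
after mov edi, 3: edi=3
after mov edx, 200: edx=200
after mov ebx, [edx]: ebx=M[200]=-3
after and ebx, 63: ebx=(-3)&63=61
after add edx, 4: edx=200+4=204
after sub edi, 1: edi=3-1=2
cmp edi, 0  (cmp 2,0)
jne again: taken
after mov ebx, [edx]: ebx=M[204]=14
after and ebx, 63: ebx=14&63=14
after add edx, 4: edx=204+4=208
after sub edi, 1: edi=2-1=1
cmp edi, 0  (cmp 1,0)
jne again: taken
after mov ebx, [edx]: ebx=M[208]=28
after and ebx, 63: ebx=28&63=28
after add edx, 4: edx=208+4=212
after sub edi, 1: edi=1-1=0
cmp edi, 0  (cmp 0,0)
jne again: not taken
mov [204], ebx → M[204]=28
halt.
Total executed instructions: 23.

23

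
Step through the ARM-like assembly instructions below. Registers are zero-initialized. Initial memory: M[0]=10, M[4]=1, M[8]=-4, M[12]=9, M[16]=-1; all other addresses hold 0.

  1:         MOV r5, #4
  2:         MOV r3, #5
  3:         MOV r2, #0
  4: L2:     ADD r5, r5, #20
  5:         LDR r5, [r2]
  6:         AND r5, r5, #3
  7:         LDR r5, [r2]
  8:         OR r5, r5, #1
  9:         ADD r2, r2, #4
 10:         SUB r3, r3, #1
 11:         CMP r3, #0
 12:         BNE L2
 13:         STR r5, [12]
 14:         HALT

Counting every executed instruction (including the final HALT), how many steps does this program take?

after MOV r5, #4: r5=4
after MOV r3, #5: r3=5
after MOV r2, #0: r2=0
after ADD r5, r5, #20: r5=4+20=24
after LDR r5, [r2]: r5=M[0]=10
after AND r5, r5, #3: r5=10&3=2
after LDR r5, [r2]: r5=M[0]=10
after OR r5, r5, #1: r5=10|1=11
after ADD r2, r2, #4: r2=0+4=4
after SUB r3, r3, #1: r3=5-1=4
CMP r3, #0  (cmp 4,0)
BNE L2: taken
after ADD r5, r5, #20: r5=11+20=31
after LDR r5, [r2]: r5=M[4]=1
after AND r5, r5, #3: r5=1&3=1
after LDR r5, [r2]: r5=M[4]=1
after OR r5, r5, #1: r5=1|1=1
after ADD r2, r2, #4: r2=4+4=8
after SUB r3, r3, #1: r3=4-1=3
CMP r3, #0  (cmp 3,0)
BNE L2: taken
after ADD r5, r5, #20: r5=1+20=21
after LDR r5, [r2]: r5=M[8]=-4
after AND r5, r5, #3: r5=(-4)&3=0
after LDR r5, [r2]: r5=M[8]=-4
after OR r5, r5, #1: r5=(-4)|1=-3
after ADD r2, r2, #4: r2=8+4=12
after SUB r3, r3, #1: r3=3-1=2
CMP r3, #0  (cmp 2,0)
BNE L2: taken
after ADD r5, r5, #20: r5=(-3)+20=17
after LDR r5, [r2]: r5=M[12]=9
after AND r5, r5, #3: r5=9&3=1
after LDR r5, [r2]: r5=M[12]=9
after OR r5, r5, #1: r5=9|1=9
after ADD r2, r2, #4: r2=12+4=16
after SUB r3, r3, #1: r3=2-1=1
CMP r3, #0  (cmp 1,0)
BNE L2: taken
after ADD r5, r5, #20: r5=9+20=29
after LDR r5, [r2]: r5=M[16]=-1
after AND r5, r5, #3: r5=(-1)&3=3
after LDR r5, [r2]: r5=M[16]=-1
after OR r5, r5, #1: r5=(-1)|1=-1
after ADD r2, r2, #4: r2=16+4=20
after SUB r3, r3, #1: r3=1-1=0
CMP r3, #0  (cmp 0,0)
BNE L2: not taken
STR r5, [12] → M[12]=-1
halt.
Total executed instructions: 50.

50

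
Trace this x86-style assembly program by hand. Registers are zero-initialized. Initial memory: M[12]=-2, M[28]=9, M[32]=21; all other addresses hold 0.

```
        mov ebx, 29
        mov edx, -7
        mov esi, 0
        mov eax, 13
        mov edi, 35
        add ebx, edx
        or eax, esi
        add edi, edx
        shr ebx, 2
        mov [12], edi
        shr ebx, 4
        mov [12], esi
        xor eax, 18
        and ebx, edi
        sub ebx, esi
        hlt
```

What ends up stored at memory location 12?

0

after mov ebx, 29: ebx=29
after mov edx, -7: edx=-7
after mov esi, 0: esi=0
after mov eax, 13: eax=13
after mov edi, 35: edi=35
after add ebx, edx: ebx=29+(-7)=22
after or eax, esi: eax=13|0=13
after add edi, edx: edi=35+(-7)=28
after shr ebx, 2: ebx=22>>2=5
mov [12], edi → M[12]=28
after shr ebx, 4: ebx=5>>4=0
mov [12], esi → M[12]=0
after xor eax, 18: eax=13^18=31
after and ebx, edi: ebx=0&28=0
after sub ebx, esi: ebx=0-0=0
halt.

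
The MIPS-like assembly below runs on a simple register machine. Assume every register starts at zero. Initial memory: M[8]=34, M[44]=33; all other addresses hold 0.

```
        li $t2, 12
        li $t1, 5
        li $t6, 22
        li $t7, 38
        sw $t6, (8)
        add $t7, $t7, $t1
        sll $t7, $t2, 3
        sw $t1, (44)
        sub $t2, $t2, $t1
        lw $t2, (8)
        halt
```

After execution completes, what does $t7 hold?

96

$t2=12
$t1=5
$t6=22
$t7=38
sw $t6, (8) → M[8]=22
$t7=38+5=43
$t7=12<<3=96
sw $t1, (44) → M[44]=5
$t2=12-5=7
$t2=M[8]=22
halt.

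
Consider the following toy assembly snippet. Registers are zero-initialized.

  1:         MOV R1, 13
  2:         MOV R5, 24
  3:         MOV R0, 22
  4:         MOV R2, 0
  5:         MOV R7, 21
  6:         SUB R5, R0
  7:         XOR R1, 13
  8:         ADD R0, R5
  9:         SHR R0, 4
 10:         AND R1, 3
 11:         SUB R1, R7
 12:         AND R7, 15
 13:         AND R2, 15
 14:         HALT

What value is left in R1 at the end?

after MOV R1, 13: R1=13
after MOV R5, 24: R5=24
after MOV R0, 22: R0=22
after MOV R2, 0: R2=0
after MOV R7, 21: R7=21
after SUB R5, R0: R5=24-22=2
after XOR R1, 13: R1=13^13=0
after ADD R0, R5: R0=22+2=24
after SHR R0, 4: R0=24>>4=1
after AND R1, 3: R1=0&3=0
after SUB R1, R7: R1=0-21=-21
after AND R7, 15: R7=21&15=5
after AND R2, 15: R2=0&15=0
halt.

-21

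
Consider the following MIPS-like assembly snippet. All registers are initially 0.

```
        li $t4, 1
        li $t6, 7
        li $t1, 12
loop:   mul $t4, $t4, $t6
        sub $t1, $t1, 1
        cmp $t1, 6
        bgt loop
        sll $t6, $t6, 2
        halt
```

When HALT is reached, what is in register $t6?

28

after li $t4, 1: $t4=1
after li $t6, 7: $t6=7
after li $t1, 12: $t1=12
after mul $t4, $t4, $t6: $t4=1*7=7
after sub $t1, $t1, 1: $t1=12-1=11
cmp $t1, 6  (cmp 11,6)
bgt loop: taken
after mul $t4, $t4, $t6: $t4=7*7=49
after sub $t1, $t1, 1: $t1=11-1=10
cmp $t1, 6  (cmp 10,6)
bgt loop: taken
after mul $t4, $t4, $t6: $t4=49*7=343
after sub $t1, $t1, 1: $t1=10-1=9
cmp $t1, 6  (cmp 9,6)
bgt loop: taken
after mul $t4, $t4, $t6: $t4=343*7=2401
after sub $t1, $t1, 1: $t1=9-1=8
cmp $t1, 6  (cmp 8,6)
bgt loop: taken
after mul $t4, $t4, $t6: $t4=2401*7=16807
after sub $t1, $t1, 1: $t1=8-1=7
cmp $t1, 6  (cmp 7,6)
bgt loop: taken
after mul $t4, $t4, $t6: $t4=16807*7=117649
after sub $t1, $t1, 1: $t1=7-1=6
cmp $t1, 6  (cmp 6,6)
bgt loop: not taken
after sll $t6, $t6, 2: $t6=7<<2=28
halt.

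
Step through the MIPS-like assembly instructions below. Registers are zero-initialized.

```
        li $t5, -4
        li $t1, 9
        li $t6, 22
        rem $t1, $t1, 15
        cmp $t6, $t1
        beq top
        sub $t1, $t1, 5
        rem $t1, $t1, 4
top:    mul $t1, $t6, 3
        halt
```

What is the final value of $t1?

li $t5, -4 → $t5=-4
li $t1, 9 → $t1=9
li $t6, 22 → $t6=22
rem $t1, $t1, 15 → $t1=9%15=9
cmp $t6, $t1  (cmp 22,9)
beq top: not taken
sub $t1, $t1, 5 → $t1=9-5=4
rem $t1, $t1, 4 → $t1=4%4=0
mul $t1, $t6, 3 → $t1=22*3=66
halt.

66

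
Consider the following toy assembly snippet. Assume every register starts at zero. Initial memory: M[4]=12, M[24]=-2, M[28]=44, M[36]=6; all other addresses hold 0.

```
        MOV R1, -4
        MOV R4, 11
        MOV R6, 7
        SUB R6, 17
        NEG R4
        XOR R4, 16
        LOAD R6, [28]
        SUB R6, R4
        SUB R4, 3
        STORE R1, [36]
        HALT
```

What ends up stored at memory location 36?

R1=-4
R4=11
R6=7
R6=7-17=-10
R4=-(11)=-11
R4=(-11)^16=-27
R6=M[28]=44
R6=44-(-27)=71
R4=(-27)-3=-30
STORE R1, [36] → M[36]=-4
halt.

-4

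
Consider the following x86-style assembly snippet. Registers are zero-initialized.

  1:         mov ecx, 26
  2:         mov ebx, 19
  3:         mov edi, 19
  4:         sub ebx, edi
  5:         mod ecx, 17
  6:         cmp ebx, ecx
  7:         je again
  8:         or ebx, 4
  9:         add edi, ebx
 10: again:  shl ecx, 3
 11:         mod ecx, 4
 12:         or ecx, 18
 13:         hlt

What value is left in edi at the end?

23

after mov ecx, 26: ecx=26
after mov ebx, 19: ebx=19
after mov edi, 19: edi=19
after sub ebx, edi: ebx=19-19=0
after mod ecx, 17: ecx=26%17=9
cmp ebx, ecx  (cmp 0,9)
je again: not taken
after or ebx, 4: ebx=0|4=4
after add edi, ebx: edi=19+4=23
after shl ecx, 3: ecx=9<<3=72
after mod ecx, 4: ecx=72%4=0
after or ecx, 18: ecx=0|18=18
halt.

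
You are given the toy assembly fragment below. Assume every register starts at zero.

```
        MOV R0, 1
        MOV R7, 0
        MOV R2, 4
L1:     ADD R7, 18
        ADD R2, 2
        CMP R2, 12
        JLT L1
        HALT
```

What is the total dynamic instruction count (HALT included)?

20

R0=1
R7=0
R2=4
R7=0+18=18
R2=4+2=6
CMP R2, 12  (cmp 6,12)
JLT L1: taken
R7=18+18=36
R2=6+2=8
CMP R2, 12  (cmp 8,12)
JLT L1: taken
R7=36+18=54
R2=8+2=10
CMP R2, 12  (cmp 10,12)
JLT L1: taken
R7=54+18=72
R2=10+2=12
CMP R2, 12  (cmp 12,12)
JLT L1: not taken
halt.
Total executed instructions: 20.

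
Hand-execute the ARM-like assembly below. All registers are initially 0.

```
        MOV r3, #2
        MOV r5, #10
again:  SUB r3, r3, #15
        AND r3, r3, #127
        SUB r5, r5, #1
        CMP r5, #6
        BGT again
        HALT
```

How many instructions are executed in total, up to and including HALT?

23

MOV r3, #2 → r3=2
MOV r5, #10 → r5=10
SUB r3, r3, #15 → r3=2-15=-13
AND r3, r3, #127 → r3=(-13)&127=115
SUB r5, r5, #1 → r5=10-1=9
CMP r5, #6  (cmp 9,6)
BGT again: taken
SUB r3, r3, #15 → r3=115-15=100
AND r3, r3, #127 → r3=100&127=100
SUB r5, r5, #1 → r5=9-1=8
CMP r5, #6  (cmp 8,6)
BGT again: taken
SUB r3, r3, #15 → r3=100-15=85
AND r3, r3, #127 → r3=85&127=85
SUB r5, r5, #1 → r5=8-1=7
CMP r5, #6  (cmp 7,6)
BGT again: taken
SUB r3, r3, #15 → r3=85-15=70
AND r3, r3, #127 → r3=70&127=70
SUB r5, r5, #1 → r5=7-1=6
CMP r5, #6  (cmp 6,6)
BGT again: not taken
halt.
Total executed instructions: 23.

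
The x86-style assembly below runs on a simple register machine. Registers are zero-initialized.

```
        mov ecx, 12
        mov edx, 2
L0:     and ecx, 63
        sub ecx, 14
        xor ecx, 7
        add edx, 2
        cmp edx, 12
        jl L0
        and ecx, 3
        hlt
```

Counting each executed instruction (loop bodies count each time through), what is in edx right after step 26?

10

ecx=12
edx=2
ecx=12&63=12
ecx=12-14=-2
ecx=(-2)^7=-7
edx=2+2=4
cmp edx, 12  (cmp 4,12)
jl L0: taken
ecx=(-7)&63=57
ecx=57-14=43
ecx=43^7=44
edx=4+2=6
cmp edx, 12  (cmp 6,12)
jl L0: taken
ecx=44&63=44
ecx=44-14=30
ecx=30^7=25
edx=6+2=8
cmp edx, 12  (cmp 8,12)
jl L0: taken
ecx=25&63=25
ecx=25-14=11
ecx=11^7=12
edx=8+2=10
cmp edx, 12  (cmp 10,12)
jl L0: taken
After step 26: edx = 10.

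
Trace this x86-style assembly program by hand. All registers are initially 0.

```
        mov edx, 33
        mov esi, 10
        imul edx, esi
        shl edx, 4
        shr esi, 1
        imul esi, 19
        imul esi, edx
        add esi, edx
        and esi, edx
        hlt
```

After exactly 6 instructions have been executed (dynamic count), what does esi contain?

95

mov edx, 33 → edx=33
mov esi, 10 → esi=10
imul edx, esi → edx=33*10=330
shl edx, 4 → edx=330<<4=5280
shr esi, 1 → esi=10>>1=5
imul esi, 19 → esi=5*19=95
After step 6: esi = 95.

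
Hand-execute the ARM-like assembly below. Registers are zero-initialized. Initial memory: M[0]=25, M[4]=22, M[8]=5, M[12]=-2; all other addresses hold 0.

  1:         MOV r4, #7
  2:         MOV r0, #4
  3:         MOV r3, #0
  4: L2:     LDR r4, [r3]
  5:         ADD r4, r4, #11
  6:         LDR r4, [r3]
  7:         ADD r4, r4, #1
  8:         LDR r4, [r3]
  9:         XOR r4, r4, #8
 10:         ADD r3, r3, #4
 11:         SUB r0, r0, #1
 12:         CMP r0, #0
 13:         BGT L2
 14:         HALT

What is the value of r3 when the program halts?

MOV r4, #7 → r4=7
MOV r0, #4 → r0=4
MOV r3, #0 → r3=0
LDR r4, [r3] → r4=M[0]=25
ADD r4, r4, #11 → r4=25+11=36
LDR r4, [r3] → r4=M[0]=25
ADD r4, r4, #1 → r4=25+1=26
LDR r4, [r3] → r4=M[0]=25
XOR r4, r4, #8 → r4=25^8=17
ADD r3, r3, #4 → r3=0+4=4
SUB r0, r0, #1 → r0=4-1=3
CMP r0, #0  (cmp 3,0)
BGT L2: taken
LDR r4, [r3] → r4=M[4]=22
ADD r4, r4, #11 → r4=22+11=33
LDR r4, [r3] → r4=M[4]=22
ADD r4, r4, #1 → r4=22+1=23
LDR r4, [r3] → r4=M[4]=22
XOR r4, r4, #8 → r4=22^8=30
ADD r3, r3, #4 → r3=4+4=8
SUB r0, r0, #1 → r0=3-1=2
CMP r0, #0  (cmp 2,0)
BGT L2: taken
LDR r4, [r3] → r4=M[8]=5
ADD r4, r4, #11 → r4=5+11=16
LDR r4, [r3] → r4=M[8]=5
ADD r4, r4, #1 → r4=5+1=6
LDR r4, [r3] → r4=M[8]=5
XOR r4, r4, #8 → r4=5^8=13
ADD r3, r3, #4 → r3=8+4=12
SUB r0, r0, #1 → r0=2-1=1
CMP r0, #0  (cmp 1,0)
BGT L2: taken
LDR r4, [r3] → r4=M[12]=-2
ADD r4, r4, #11 → r4=(-2)+11=9
LDR r4, [r3] → r4=M[12]=-2
ADD r4, r4, #1 → r4=(-2)+1=-1
LDR r4, [r3] → r4=M[12]=-2
XOR r4, r4, #8 → r4=(-2)^8=-10
ADD r3, r3, #4 → r3=12+4=16
SUB r0, r0, #1 → r0=1-1=0
CMP r0, #0  (cmp 0,0)
BGT L2: not taken
halt.

16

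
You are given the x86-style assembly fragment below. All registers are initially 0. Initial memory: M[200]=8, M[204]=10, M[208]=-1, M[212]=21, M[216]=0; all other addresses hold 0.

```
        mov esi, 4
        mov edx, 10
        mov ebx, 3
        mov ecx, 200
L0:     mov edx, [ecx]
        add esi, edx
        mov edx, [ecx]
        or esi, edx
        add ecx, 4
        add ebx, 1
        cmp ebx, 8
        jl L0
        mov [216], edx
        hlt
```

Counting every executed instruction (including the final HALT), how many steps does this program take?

esi=4
edx=10
ebx=3
ecx=200
edx=M[200]=8
esi=4+8=12
edx=M[200]=8
esi=12|8=12
ecx=200+4=204
ebx=3+1=4
cmp ebx, 8  (cmp 4,8)
jl L0: taken
edx=M[204]=10
esi=12+10=22
edx=M[204]=10
esi=22|10=30
ecx=204+4=208
ebx=4+1=5
cmp ebx, 8  (cmp 5,8)
jl L0: taken
edx=M[208]=-1
esi=30+(-1)=29
edx=M[208]=-1
esi=29|(-1)=-1
ecx=208+4=212
ebx=5+1=6
cmp ebx, 8  (cmp 6,8)
jl L0: taken
edx=M[212]=21
esi=(-1)+21=20
edx=M[212]=21
esi=20|21=21
ecx=212+4=216
ebx=6+1=7
cmp ebx, 8  (cmp 7,8)
jl L0: taken
edx=M[216]=0
esi=21+0=21
edx=M[216]=0
esi=21|0=21
ecx=216+4=220
ebx=7+1=8
cmp ebx, 8  (cmp 8,8)
jl L0: not taken
mov [216], edx → M[216]=0
halt.
Total executed instructions: 46.

46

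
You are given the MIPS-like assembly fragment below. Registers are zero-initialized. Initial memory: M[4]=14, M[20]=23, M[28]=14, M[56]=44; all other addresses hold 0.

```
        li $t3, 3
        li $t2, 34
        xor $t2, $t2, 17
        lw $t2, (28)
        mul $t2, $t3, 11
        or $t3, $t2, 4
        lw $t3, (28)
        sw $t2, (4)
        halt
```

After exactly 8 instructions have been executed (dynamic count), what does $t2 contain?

33

li $t3, 3 → $t3=3
li $t2, 34 → $t2=34
xor $t2, $t2, 17 → $t2=34^17=51
lw $t2, (28) → $t2=M[28]=14
mul $t2, $t3, 11 → $t2=3*11=33
or $t3, $t2, 4 → $t3=33|4=37
lw $t3, (28) → $t3=M[28]=14
sw $t2, (4) → M[4]=33
After step 8: $t2 = 33.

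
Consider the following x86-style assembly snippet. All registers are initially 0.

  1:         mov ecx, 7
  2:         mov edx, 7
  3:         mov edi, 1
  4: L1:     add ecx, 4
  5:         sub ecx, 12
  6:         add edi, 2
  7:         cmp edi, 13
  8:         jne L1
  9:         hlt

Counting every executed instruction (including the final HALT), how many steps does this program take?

34

after mov ecx, 7: ecx=7
after mov edx, 7: edx=7
after mov edi, 1: edi=1
after add ecx, 4: ecx=7+4=11
after sub ecx, 12: ecx=11-12=-1
after add edi, 2: edi=1+2=3
cmp edi, 13  (cmp 3,13)
jne L1: taken
after add ecx, 4: ecx=(-1)+4=3
after sub ecx, 12: ecx=3-12=-9
after add edi, 2: edi=3+2=5
cmp edi, 13  (cmp 5,13)
jne L1: taken
after add ecx, 4: ecx=(-9)+4=-5
after sub ecx, 12: ecx=(-5)-12=-17
after add edi, 2: edi=5+2=7
cmp edi, 13  (cmp 7,13)
jne L1: taken
after add ecx, 4: ecx=(-17)+4=-13
after sub ecx, 12: ecx=(-13)-12=-25
after add edi, 2: edi=7+2=9
cmp edi, 13  (cmp 9,13)
jne L1: taken
after add ecx, 4: ecx=(-25)+4=-21
after sub ecx, 12: ecx=(-21)-12=-33
after add edi, 2: edi=9+2=11
cmp edi, 13  (cmp 11,13)
jne L1: taken
after add ecx, 4: ecx=(-33)+4=-29
after sub ecx, 12: ecx=(-29)-12=-41
after add edi, 2: edi=11+2=13
cmp edi, 13  (cmp 13,13)
jne L1: not taken
halt.
Total executed instructions: 34.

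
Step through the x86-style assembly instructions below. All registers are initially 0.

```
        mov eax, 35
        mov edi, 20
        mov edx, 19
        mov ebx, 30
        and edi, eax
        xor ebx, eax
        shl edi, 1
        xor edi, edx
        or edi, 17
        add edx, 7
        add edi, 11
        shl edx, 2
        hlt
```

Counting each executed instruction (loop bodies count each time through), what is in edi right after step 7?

0

eax=35
edi=20
edx=19
ebx=30
edi=20&35=0
ebx=30^35=61
edi=0<<1=0
After step 7: edi = 0.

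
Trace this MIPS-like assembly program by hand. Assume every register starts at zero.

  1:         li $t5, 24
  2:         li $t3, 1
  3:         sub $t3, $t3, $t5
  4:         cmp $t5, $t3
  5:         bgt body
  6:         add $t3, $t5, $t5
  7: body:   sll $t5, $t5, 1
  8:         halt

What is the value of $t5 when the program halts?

$t5=24
$t3=1
$t3=1-24=-23
cmp $t5, $t3  (cmp 24,-23)
bgt body: taken
$t5=24<<1=48
halt.

48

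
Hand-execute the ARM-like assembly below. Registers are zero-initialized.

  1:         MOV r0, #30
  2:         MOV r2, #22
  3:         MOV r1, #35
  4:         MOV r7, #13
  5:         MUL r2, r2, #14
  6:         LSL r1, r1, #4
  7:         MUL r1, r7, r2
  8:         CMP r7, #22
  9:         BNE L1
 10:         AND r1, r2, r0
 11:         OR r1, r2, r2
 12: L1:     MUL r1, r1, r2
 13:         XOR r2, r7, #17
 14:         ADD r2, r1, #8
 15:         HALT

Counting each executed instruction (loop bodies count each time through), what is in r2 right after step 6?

308

r0=30
r2=22
r1=35
r7=13
r2=22*14=308
r1=35<<4=560
After step 6: r2 = 308.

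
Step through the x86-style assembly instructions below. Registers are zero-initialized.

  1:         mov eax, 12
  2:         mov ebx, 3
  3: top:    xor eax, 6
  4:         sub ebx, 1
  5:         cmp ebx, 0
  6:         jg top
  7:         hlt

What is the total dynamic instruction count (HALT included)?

15

eax=12
ebx=3
eax=12^6=10
ebx=3-1=2
cmp ebx, 0  (cmp 2,0)
jg top: taken
eax=10^6=12
ebx=2-1=1
cmp ebx, 0  (cmp 1,0)
jg top: taken
eax=12^6=10
ebx=1-1=0
cmp ebx, 0  (cmp 0,0)
jg top: not taken
halt.
Total executed instructions: 15.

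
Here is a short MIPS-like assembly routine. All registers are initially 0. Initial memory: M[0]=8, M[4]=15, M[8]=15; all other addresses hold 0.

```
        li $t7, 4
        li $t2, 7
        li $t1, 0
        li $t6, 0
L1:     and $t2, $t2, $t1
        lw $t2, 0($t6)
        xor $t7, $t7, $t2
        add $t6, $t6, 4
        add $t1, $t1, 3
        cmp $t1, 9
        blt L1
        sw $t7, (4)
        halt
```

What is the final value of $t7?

12

after li $t7, 4: $t7=4
after li $t2, 7: $t2=7
after li $t1, 0: $t1=0
after li $t6, 0: $t6=0
after and $t2, $t2, $t1: $t2=7&0=0
after lw $t2, 0($t6): $t2=M[0]=8
after xor $t7, $t7, $t2: $t7=4^8=12
after add $t6, $t6, 4: $t6=0+4=4
after add $t1, $t1, 3: $t1=0+3=3
cmp $t1, 9  (cmp 3,9)
blt L1: taken
after and $t2, $t2, $t1: $t2=8&3=0
after lw $t2, 0($t6): $t2=M[4]=15
after xor $t7, $t7, $t2: $t7=12^15=3
after add $t6, $t6, 4: $t6=4+4=8
after add $t1, $t1, 3: $t1=3+3=6
cmp $t1, 9  (cmp 6,9)
blt L1: taken
after and $t2, $t2, $t1: $t2=15&6=6
after lw $t2, 0($t6): $t2=M[8]=15
after xor $t7, $t7, $t2: $t7=3^15=12
after add $t6, $t6, 4: $t6=8+4=12
after add $t1, $t1, 3: $t1=6+3=9
cmp $t1, 9  (cmp 9,9)
blt L1: not taken
sw $t7, (4) → M[4]=12
halt.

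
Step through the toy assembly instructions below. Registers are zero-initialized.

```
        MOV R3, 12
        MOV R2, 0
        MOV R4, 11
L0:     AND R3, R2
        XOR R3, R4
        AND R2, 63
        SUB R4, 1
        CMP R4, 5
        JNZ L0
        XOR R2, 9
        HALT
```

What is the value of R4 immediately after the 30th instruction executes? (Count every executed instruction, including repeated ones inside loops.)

7

MOV R3, 12 → R3=12
MOV R2, 0 → R2=0
MOV R4, 11 → R4=11
AND R3, R2 → R3=12&0=0
XOR R3, R4 → R3=0^11=11
AND R2, 63 → R2=0&63=0
SUB R4, 1 → R4=11-1=10
CMP R4, 5  (cmp 10,5)
JNZ L0: taken
AND R3, R2 → R3=11&0=0
XOR R3, R4 → R3=0^10=10
AND R2, 63 → R2=0&63=0
SUB R4, 1 → R4=10-1=9
CMP R4, 5  (cmp 9,5)
JNZ L0: taken
AND R3, R2 → R3=10&0=0
XOR R3, R4 → R3=0^9=9
AND R2, 63 → R2=0&63=0
SUB R4, 1 → R4=9-1=8
CMP R4, 5  (cmp 8,5)
JNZ L0: taken
AND R3, R2 → R3=9&0=0
XOR R3, R4 → R3=0^8=8
AND R2, 63 → R2=0&63=0
SUB R4, 1 → R4=8-1=7
CMP R4, 5  (cmp 7,5)
JNZ L0: taken
AND R3, R2 → R3=8&0=0
XOR R3, R4 → R3=0^7=7
AND R2, 63 → R2=0&63=0
After step 30: R4 = 7.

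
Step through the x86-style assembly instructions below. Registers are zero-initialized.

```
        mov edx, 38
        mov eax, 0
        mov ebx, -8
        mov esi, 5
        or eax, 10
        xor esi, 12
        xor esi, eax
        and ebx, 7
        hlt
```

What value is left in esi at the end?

edx=38
eax=0
ebx=-8
esi=5
eax=0|10=10
esi=5^12=9
esi=9^10=3
ebx=(-8)&7=0
halt.

3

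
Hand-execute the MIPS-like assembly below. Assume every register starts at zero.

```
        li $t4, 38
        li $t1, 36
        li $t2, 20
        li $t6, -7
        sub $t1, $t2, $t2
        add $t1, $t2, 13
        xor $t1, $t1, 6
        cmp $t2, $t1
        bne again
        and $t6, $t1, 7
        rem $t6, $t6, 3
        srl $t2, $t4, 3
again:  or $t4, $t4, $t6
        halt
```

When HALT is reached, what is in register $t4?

-1

li $t4, 38 → $t4=38
li $t1, 36 → $t1=36
li $t2, 20 → $t2=20
li $t6, -7 → $t6=-7
sub $t1, $t2, $t2 → $t1=20-20=0
add $t1, $t2, 13 → $t1=20+13=33
xor $t1, $t1, 6 → $t1=33^6=39
cmp $t2, $t1  (cmp 20,39)
bne again: taken
or $t4, $t4, $t6 → $t4=38|(-7)=-1
halt.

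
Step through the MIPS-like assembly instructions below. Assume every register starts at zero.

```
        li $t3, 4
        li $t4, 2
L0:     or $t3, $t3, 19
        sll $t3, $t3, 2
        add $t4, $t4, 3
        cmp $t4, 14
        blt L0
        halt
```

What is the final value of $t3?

after li $t3, 4: $t3=4
after li $t4, 2: $t4=2
after or $t3, $t3, 19: $t3=4|19=23
after sll $t3, $t3, 2: $t3=23<<2=92
after add $t4, $t4, 3: $t4=2+3=5
cmp $t4, 14  (cmp 5,14)
blt L0: taken
after or $t3, $t3, 19: $t3=92|19=95
after sll $t3, $t3, 2: $t3=95<<2=380
after add $t4, $t4, 3: $t4=5+3=8
cmp $t4, 14  (cmp 8,14)
blt L0: taken
after or $t3, $t3, 19: $t3=380|19=383
after sll $t3, $t3, 2: $t3=383<<2=1532
after add $t4, $t4, 3: $t4=8+3=11
cmp $t4, 14  (cmp 11,14)
blt L0: taken
after or $t3, $t3, 19: $t3=1532|19=1535
after sll $t3, $t3, 2: $t3=1535<<2=6140
after add $t4, $t4, 3: $t4=11+3=14
cmp $t4, 14  (cmp 14,14)
blt L0: not taken
halt.

6140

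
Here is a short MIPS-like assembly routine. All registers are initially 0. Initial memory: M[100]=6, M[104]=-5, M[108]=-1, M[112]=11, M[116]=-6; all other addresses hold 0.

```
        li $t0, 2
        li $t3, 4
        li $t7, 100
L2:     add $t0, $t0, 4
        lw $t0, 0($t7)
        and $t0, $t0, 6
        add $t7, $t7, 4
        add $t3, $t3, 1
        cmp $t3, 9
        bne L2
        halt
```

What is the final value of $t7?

$t0=2
$t3=4
$t7=100
$t0=2+4=6
$t0=M[100]=6
$t0=6&6=6
$t7=100+4=104
$t3=4+1=5
cmp $t3, 9  (cmp 5,9)
bne L2: taken
$t0=6+4=10
$t0=M[104]=-5
$t0=(-5)&6=2
$t7=104+4=108
$t3=5+1=6
cmp $t3, 9  (cmp 6,9)
bne L2: taken
$t0=2+4=6
$t0=M[108]=-1
$t0=(-1)&6=6
$t7=108+4=112
$t3=6+1=7
cmp $t3, 9  (cmp 7,9)
bne L2: taken
$t0=6+4=10
$t0=M[112]=11
$t0=11&6=2
$t7=112+4=116
$t3=7+1=8
cmp $t3, 9  (cmp 8,9)
bne L2: taken
$t0=2+4=6
$t0=M[116]=-6
$t0=(-6)&6=2
$t7=116+4=120
$t3=8+1=9
cmp $t3, 9  (cmp 9,9)
bne L2: not taken
halt.

120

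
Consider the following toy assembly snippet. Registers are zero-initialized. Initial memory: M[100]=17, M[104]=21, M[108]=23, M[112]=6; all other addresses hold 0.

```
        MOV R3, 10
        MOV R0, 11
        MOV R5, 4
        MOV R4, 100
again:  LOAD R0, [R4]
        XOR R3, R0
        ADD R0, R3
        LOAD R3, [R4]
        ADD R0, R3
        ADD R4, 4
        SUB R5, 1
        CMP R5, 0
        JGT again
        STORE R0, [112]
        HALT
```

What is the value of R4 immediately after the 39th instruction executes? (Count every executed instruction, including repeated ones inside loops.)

after MOV R3, 10: R3=10
after MOV R0, 11: R0=11
after MOV R5, 4: R5=4
after MOV R4, 100: R4=100
after LOAD R0, [R4]: R0=M[100]=17
after XOR R3, R0: R3=10^17=27
after ADD R0, R3: R0=17+27=44
after LOAD R3, [R4]: R3=M[100]=17
after ADD R0, R3: R0=44+17=61
after ADD R4, 4: R4=100+4=104
after SUB R5, 1: R5=4-1=3
CMP R5, 0  (cmp 3,0)
JGT again: taken
after LOAD R0, [R4]: R0=M[104]=21
after XOR R3, R0: R3=17^21=4
after ADD R0, R3: R0=21+4=25
after LOAD R3, [R4]: R3=M[104]=21
after ADD R0, R3: R0=25+21=46
after ADD R4, 4: R4=104+4=108
after SUB R5, 1: R5=3-1=2
CMP R5, 0  (cmp 2,0)
JGT again: taken
after LOAD R0, [R4]: R0=M[108]=23
after XOR R3, R0: R3=21^23=2
after ADD R0, R3: R0=23+2=25
after LOAD R3, [R4]: R3=M[108]=23
after ADD R0, R3: R0=25+23=48
after ADD R4, 4: R4=108+4=112
after SUB R5, 1: R5=2-1=1
CMP R5, 0  (cmp 1,0)
JGT again: taken
after LOAD R0, [R4]: R0=M[112]=6
after XOR R3, R0: R3=23^6=17
after ADD R0, R3: R0=6+17=23
after LOAD R3, [R4]: R3=M[112]=6
after ADD R0, R3: R0=23+6=29
after ADD R4, 4: R4=112+4=116
after SUB R5, 1: R5=1-1=0
CMP R5, 0  (cmp 0,0)
After step 39: R4 = 116.

116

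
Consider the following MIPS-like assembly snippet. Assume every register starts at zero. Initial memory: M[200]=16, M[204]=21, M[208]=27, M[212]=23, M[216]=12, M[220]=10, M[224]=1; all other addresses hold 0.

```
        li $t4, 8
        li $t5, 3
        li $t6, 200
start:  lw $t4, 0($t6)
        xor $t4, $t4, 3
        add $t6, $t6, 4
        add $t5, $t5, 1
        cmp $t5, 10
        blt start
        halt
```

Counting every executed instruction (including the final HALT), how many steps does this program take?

li $t4, 8 → $t4=8
li $t5, 3 → $t5=3
li $t6, 200 → $t6=200
lw $t4, 0($t6) → $t4=M[200]=16
xor $t4, $t4, 3 → $t4=16^3=19
add $t6, $t6, 4 → $t6=200+4=204
add $t5, $t5, 1 → $t5=3+1=4
cmp $t5, 10  (cmp 4,10)
blt start: taken
lw $t4, 0($t6) → $t4=M[204]=21
xor $t4, $t4, 3 → $t4=21^3=22
add $t6, $t6, 4 → $t6=204+4=208
add $t5, $t5, 1 → $t5=4+1=5
cmp $t5, 10  (cmp 5,10)
blt start: taken
lw $t4, 0($t6) → $t4=M[208]=27
xor $t4, $t4, 3 → $t4=27^3=24
add $t6, $t6, 4 → $t6=208+4=212
add $t5, $t5, 1 → $t5=5+1=6
cmp $t5, 10  (cmp 6,10)
blt start: taken
lw $t4, 0($t6) → $t4=M[212]=23
xor $t4, $t4, 3 → $t4=23^3=20
add $t6, $t6, 4 → $t6=212+4=216
add $t5, $t5, 1 → $t5=6+1=7
cmp $t5, 10  (cmp 7,10)
blt start: taken
lw $t4, 0($t6) → $t4=M[216]=12
xor $t4, $t4, 3 → $t4=12^3=15
add $t6, $t6, 4 → $t6=216+4=220
add $t5, $t5, 1 → $t5=7+1=8
cmp $t5, 10  (cmp 8,10)
blt start: taken
lw $t4, 0($t6) → $t4=M[220]=10
xor $t4, $t4, 3 → $t4=10^3=9
add $t6, $t6, 4 → $t6=220+4=224
add $t5, $t5, 1 → $t5=8+1=9
cmp $t5, 10  (cmp 9,10)
blt start: taken
lw $t4, 0($t6) → $t4=M[224]=1
xor $t4, $t4, 3 → $t4=1^3=2
add $t6, $t6, 4 → $t6=224+4=228
add $t5, $t5, 1 → $t5=9+1=10
cmp $t5, 10  (cmp 10,10)
blt start: not taken
halt.
Total executed instructions: 46.

46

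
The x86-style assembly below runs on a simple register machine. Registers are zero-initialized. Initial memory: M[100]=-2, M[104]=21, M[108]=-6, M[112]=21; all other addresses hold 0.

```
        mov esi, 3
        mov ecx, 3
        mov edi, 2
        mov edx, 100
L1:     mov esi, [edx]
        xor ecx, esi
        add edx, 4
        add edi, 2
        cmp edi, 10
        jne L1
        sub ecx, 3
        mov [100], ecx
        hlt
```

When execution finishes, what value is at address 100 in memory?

4

after mov esi, 3: esi=3
after mov ecx, 3: ecx=3
after mov edi, 2: edi=2
after mov edx, 100: edx=100
after mov esi, [edx]: esi=M[100]=-2
after xor ecx, esi: ecx=3^(-2)=-3
after add edx, 4: edx=100+4=104
after add edi, 2: edi=2+2=4
cmp edi, 10  (cmp 4,10)
jne L1: taken
after mov esi, [edx]: esi=M[104]=21
after xor ecx, esi: ecx=(-3)^21=-24
after add edx, 4: edx=104+4=108
after add edi, 2: edi=4+2=6
cmp edi, 10  (cmp 6,10)
jne L1: taken
after mov esi, [edx]: esi=M[108]=-6
after xor ecx, esi: ecx=(-24)^(-6)=18
after add edx, 4: edx=108+4=112
after add edi, 2: edi=6+2=8
cmp edi, 10  (cmp 8,10)
jne L1: taken
after mov esi, [edx]: esi=M[112]=21
after xor ecx, esi: ecx=18^21=7
after add edx, 4: edx=112+4=116
after add edi, 2: edi=8+2=10
cmp edi, 10  (cmp 10,10)
jne L1: not taken
after sub ecx, 3: ecx=7-3=4
mov [100], ecx → M[100]=4
halt.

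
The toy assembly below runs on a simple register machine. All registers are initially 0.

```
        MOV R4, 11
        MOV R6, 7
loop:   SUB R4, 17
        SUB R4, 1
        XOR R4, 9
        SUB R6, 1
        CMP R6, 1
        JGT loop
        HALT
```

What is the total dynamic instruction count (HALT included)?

39

R4=11
R6=7
R4=11-17=-6
R4=(-6)-1=-7
R4=(-7)^9=-16
R6=7-1=6
CMP R6, 1  (cmp 6,1)
JGT loop: taken
R4=(-16)-17=-33
R4=(-33)-1=-34
R4=(-34)^9=-41
R6=6-1=5
CMP R6, 1  (cmp 5,1)
JGT loop: taken
R4=(-41)-17=-58
R4=(-58)-1=-59
R4=(-59)^9=-52
R6=5-1=4
CMP R6, 1  (cmp 4,1)
JGT loop: taken
R4=(-52)-17=-69
R4=(-69)-1=-70
R4=(-70)^9=-77
R6=4-1=3
CMP R6, 1  (cmp 3,1)
JGT loop: taken
R4=(-77)-17=-94
R4=(-94)-1=-95
R4=(-95)^9=-88
R6=3-1=2
CMP R6, 1  (cmp 2,1)
JGT loop: taken
R4=(-88)-17=-105
R4=(-105)-1=-106
R4=(-106)^9=-97
R6=2-1=1
CMP R6, 1  (cmp 1,1)
JGT loop: not taken
halt.
Total executed instructions: 39.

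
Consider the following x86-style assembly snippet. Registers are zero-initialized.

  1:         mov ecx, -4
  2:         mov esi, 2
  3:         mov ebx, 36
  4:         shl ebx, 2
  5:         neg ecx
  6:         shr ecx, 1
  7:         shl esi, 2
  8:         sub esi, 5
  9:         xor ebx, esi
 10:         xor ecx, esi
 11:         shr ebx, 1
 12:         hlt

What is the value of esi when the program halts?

3

mov ecx, -4 → ecx=-4
mov esi, 2 → esi=2
mov ebx, 36 → ebx=36
shl ebx, 2 → ebx=36<<2=144
neg ecx → ecx=-(-4)=4
shr ecx, 1 → ecx=4>>1=2
shl esi, 2 → esi=2<<2=8
sub esi, 5 → esi=8-5=3
xor ebx, esi → ebx=144^3=147
xor ecx, esi → ecx=2^3=1
shr ebx, 1 → ebx=147>>1=73
halt.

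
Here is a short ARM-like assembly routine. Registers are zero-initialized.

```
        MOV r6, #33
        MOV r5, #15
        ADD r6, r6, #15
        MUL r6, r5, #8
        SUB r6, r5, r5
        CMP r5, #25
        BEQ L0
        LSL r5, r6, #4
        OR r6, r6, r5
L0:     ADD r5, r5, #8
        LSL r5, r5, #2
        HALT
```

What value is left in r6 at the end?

MOV r6, #33 → r6=33
MOV r5, #15 → r5=15
ADD r6, r6, #15 → r6=33+15=48
MUL r6, r5, #8 → r6=15*8=120
SUB r6, r5, r5 → r6=15-15=0
CMP r5, #25  (cmp 15,25)
BEQ L0: not taken
LSL r5, r6, #4 → r5=0<<4=0
OR r6, r6, r5 → r6=0|0=0
ADD r5, r5, #8 → r5=0+8=8
LSL r5, r5, #2 → r5=8<<2=32
halt.

0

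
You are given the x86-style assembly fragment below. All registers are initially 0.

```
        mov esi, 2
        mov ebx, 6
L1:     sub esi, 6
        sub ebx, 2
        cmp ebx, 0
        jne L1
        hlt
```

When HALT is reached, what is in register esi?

-16

mov esi, 2 → esi=2
mov ebx, 6 → ebx=6
sub esi, 6 → esi=2-6=-4
sub ebx, 2 → ebx=6-2=4
cmp ebx, 0  (cmp 4,0)
jne L1: taken
sub esi, 6 → esi=(-4)-6=-10
sub ebx, 2 → ebx=4-2=2
cmp ebx, 0  (cmp 2,0)
jne L1: taken
sub esi, 6 → esi=(-10)-6=-16
sub ebx, 2 → ebx=2-2=0
cmp ebx, 0  (cmp 0,0)
jne L1: not taken
halt.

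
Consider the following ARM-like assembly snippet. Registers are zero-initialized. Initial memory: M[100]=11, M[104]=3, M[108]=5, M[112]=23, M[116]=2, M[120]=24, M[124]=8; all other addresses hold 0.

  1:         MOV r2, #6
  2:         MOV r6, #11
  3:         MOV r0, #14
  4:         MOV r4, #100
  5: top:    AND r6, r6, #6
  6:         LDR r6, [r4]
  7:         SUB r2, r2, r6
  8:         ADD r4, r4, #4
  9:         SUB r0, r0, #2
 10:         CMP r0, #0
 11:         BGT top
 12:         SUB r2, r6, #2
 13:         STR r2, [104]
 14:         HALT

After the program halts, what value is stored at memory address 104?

6

r2=6
r6=11
r0=14
r4=100
r6=11&6=2
r6=M[100]=11
r2=6-11=-5
r4=100+4=104
r0=14-2=12
CMP r0, #0  (cmp 12,0)
BGT top: taken
r6=11&6=2
r6=M[104]=3
r2=(-5)-3=-8
r4=104+4=108
r0=12-2=10
CMP r0, #0  (cmp 10,0)
BGT top: taken
r6=3&6=2
r6=M[108]=5
r2=(-8)-5=-13
r4=108+4=112
r0=10-2=8
CMP r0, #0  (cmp 8,0)
BGT top: taken
r6=5&6=4
r6=M[112]=23
r2=(-13)-23=-36
r4=112+4=116
r0=8-2=6
CMP r0, #0  (cmp 6,0)
BGT top: taken
r6=23&6=6
r6=M[116]=2
r2=(-36)-2=-38
r4=116+4=120
r0=6-2=4
CMP r0, #0  (cmp 4,0)
BGT top: taken
r6=2&6=2
r6=M[120]=24
r2=(-38)-24=-62
r4=120+4=124
r0=4-2=2
CMP r0, #0  (cmp 2,0)
BGT top: taken
r6=24&6=0
r6=M[124]=8
r2=(-62)-8=-70
r4=124+4=128
r0=2-2=0
CMP r0, #0  (cmp 0,0)
BGT top: not taken
r2=8-2=6
STR r2, [104] → M[104]=6
halt.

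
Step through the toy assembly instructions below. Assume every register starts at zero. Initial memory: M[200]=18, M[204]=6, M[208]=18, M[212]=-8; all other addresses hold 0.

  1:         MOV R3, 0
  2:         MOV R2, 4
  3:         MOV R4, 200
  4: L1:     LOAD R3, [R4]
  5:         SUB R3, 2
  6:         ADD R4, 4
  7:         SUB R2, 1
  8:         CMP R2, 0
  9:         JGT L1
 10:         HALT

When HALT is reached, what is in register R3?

after MOV R3, 0: R3=0
after MOV R2, 4: R2=4
after MOV R4, 200: R4=200
after LOAD R3, [R4]: R3=M[200]=18
after SUB R3, 2: R3=18-2=16
after ADD R4, 4: R4=200+4=204
after SUB R2, 1: R2=4-1=3
CMP R2, 0  (cmp 3,0)
JGT L1: taken
after LOAD R3, [R4]: R3=M[204]=6
after SUB R3, 2: R3=6-2=4
after ADD R4, 4: R4=204+4=208
after SUB R2, 1: R2=3-1=2
CMP R2, 0  (cmp 2,0)
JGT L1: taken
after LOAD R3, [R4]: R3=M[208]=18
after SUB R3, 2: R3=18-2=16
after ADD R4, 4: R4=208+4=212
after SUB R2, 1: R2=2-1=1
CMP R2, 0  (cmp 1,0)
JGT L1: taken
after LOAD R3, [R4]: R3=M[212]=-8
after SUB R3, 2: R3=(-8)-2=-10
after ADD R4, 4: R4=212+4=216
after SUB R2, 1: R2=1-1=0
CMP R2, 0  (cmp 0,0)
JGT L1: not taken
halt.

-10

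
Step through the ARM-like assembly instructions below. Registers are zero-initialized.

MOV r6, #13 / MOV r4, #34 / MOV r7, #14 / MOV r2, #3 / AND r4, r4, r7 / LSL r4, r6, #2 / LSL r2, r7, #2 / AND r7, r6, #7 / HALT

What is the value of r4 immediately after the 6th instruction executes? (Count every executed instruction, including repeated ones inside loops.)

52

MOV r6, #13 → r6=13
MOV r4, #34 → r4=34
MOV r7, #14 → r7=14
MOV r2, #3 → r2=3
AND r4, r4, r7 → r4=34&14=2
LSL r4, r6, #2 → r4=13<<2=52
After step 6: r4 = 52.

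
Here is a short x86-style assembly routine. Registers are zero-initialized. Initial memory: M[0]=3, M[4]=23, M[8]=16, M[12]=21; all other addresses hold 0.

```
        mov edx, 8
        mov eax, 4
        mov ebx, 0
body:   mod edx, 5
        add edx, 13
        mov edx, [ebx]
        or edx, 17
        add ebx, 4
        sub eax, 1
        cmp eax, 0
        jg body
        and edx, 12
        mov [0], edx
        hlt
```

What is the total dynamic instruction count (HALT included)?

after mov edx, 8: edx=8
after mov eax, 4: eax=4
after mov ebx, 0: ebx=0
after mod edx, 5: edx=8%5=3
after add edx, 13: edx=3+13=16
after mov edx, [ebx]: edx=M[0]=3
after or edx, 17: edx=3|17=19
after add ebx, 4: ebx=0+4=4
after sub eax, 1: eax=4-1=3
cmp eax, 0  (cmp 3,0)
jg body: taken
after mod edx, 5: edx=19%5=4
after add edx, 13: edx=4+13=17
after mov edx, [ebx]: edx=M[4]=23
after or edx, 17: edx=23|17=23
after add ebx, 4: ebx=4+4=8
after sub eax, 1: eax=3-1=2
cmp eax, 0  (cmp 2,0)
jg body: taken
after mod edx, 5: edx=23%5=3
after add edx, 13: edx=3+13=16
after mov edx, [ebx]: edx=M[8]=16
after or edx, 17: edx=16|17=17
after add ebx, 4: ebx=8+4=12
after sub eax, 1: eax=2-1=1
cmp eax, 0  (cmp 1,0)
jg body: taken
after mod edx, 5: edx=17%5=2
after add edx, 13: edx=2+13=15
after mov edx, [ebx]: edx=M[12]=21
after or edx, 17: edx=21|17=21
after add ebx, 4: ebx=12+4=16
after sub eax, 1: eax=1-1=0
cmp eax, 0  (cmp 0,0)
jg body: not taken
after and edx, 12: edx=21&12=4
mov [0], edx → M[0]=4
halt.
Total executed instructions: 38.

38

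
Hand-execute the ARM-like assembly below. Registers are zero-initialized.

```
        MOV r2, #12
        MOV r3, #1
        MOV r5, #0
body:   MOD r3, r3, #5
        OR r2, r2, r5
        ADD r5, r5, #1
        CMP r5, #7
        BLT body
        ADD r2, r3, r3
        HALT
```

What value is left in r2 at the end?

r2=12
r3=1
r5=0
r3=1%5=1
r2=12|0=12
r5=0+1=1
CMP r5, #7  (cmp 1,7)
BLT body: taken
r3=1%5=1
r2=12|1=13
r5=1+1=2
CMP r5, #7  (cmp 2,7)
BLT body: taken
r3=1%5=1
r2=13|2=15
r5=2+1=3
CMP r5, #7  (cmp 3,7)
BLT body: taken
r3=1%5=1
r2=15|3=15
r5=3+1=4
CMP r5, #7  (cmp 4,7)
BLT body: taken
r3=1%5=1
r2=15|4=15
r5=4+1=5
CMP r5, #7  (cmp 5,7)
BLT body: taken
r3=1%5=1
r2=15|5=15
r5=5+1=6
CMP r5, #7  (cmp 6,7)
BLT body: taken
r3=1%5=1
r2=15|6=15
r5=6+1=7
CMP r5, #7  (cmp 7,7)
BLT body: not taken
r2=1+1=2
halt.

2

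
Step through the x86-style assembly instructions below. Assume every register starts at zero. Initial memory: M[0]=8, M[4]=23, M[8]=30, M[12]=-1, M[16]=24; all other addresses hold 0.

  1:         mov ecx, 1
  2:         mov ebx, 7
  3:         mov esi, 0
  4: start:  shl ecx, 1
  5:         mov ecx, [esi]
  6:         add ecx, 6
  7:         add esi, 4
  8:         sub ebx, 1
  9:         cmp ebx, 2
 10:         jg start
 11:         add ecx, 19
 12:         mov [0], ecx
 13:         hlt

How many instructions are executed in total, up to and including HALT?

mov ecx, 1 → ecx=1
mov ebx, 7 → ebx=7
mov esi, 0 → esi=0
shl ecx, 1 → ecx=1<<1=2
mov ecx, [esi] → ecx=M[0]=8
add ecx, 6 → ecx=8+6=14
add esi, 4 → esi=0+4=4
sub ebx, 1 → ebx=7-1=6
cmp ebx, 2  (cmp 6,2)
jg start: taken
shl ecx, 1 → ecx=14<<1=28
mov ecx, [esi] → ecx=M[4]=23
add ecx, 6 → ecx=23+6=29
add esi, 4 → esi=4+4=8
sub ebx, 1 → ebx=6-1=5
cmp ebx, 2  (cmp 5,2)
jg start: taken
shl ecx, 1 → ecx=29<<1=58
mov ecx, [esi] → ecx=M[8]=30
add ecx, 6 → ecx=30+6=36
add esi, 4 → esi=8+4=12
sub ebx, 1 → ebx=5-1=4
cmp ebx, 2  (cmp 4,2)
jg start: taken
shl ecx, 1 → ecx=36<<1=72
mov ecx, [esi] → ecx=M[12]=-1
add ecx, 6 → ecx=(-1)+6=5
add esi, 4 → esi=12+4=16
sub ebx, 1 → ebx=4-1=3
cmp ebx, 2  (cmp 3,2)
jg start: taken
shl ecx, 1 → ecx=5<<1=10
mov ecx, [esi] → ecx=M[16]=24
add ecx, 6 → ecx=24+6=30
add esi, 4 → esi=16+4=20
sub ebx, 1 → ebx=3-1=2
cmp ebx, 2  (cmp 2,2)
jg start: not taken
add ecx, 19 → ecx=30+19=49
mov [0], ecx → M[0]=49
halt.
Total executed instructions: 41.

41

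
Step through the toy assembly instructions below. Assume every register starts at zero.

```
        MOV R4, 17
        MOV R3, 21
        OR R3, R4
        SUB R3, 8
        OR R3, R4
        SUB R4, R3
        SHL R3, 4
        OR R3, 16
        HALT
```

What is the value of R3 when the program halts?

464

after MOV R4, 17: R4=17
after MOV R3, 21: R3=21
after OR R3, R4: R3=21|17=21
after SUB R3, 8: R3=21-8=13
after OR R3, R4: R3=13|17=29
after SUB R4, R3: R4=17-29=-12
after SHL R3, 4: R3=29<<4=464
after OR R3, 16: R3=464|16=464
halt.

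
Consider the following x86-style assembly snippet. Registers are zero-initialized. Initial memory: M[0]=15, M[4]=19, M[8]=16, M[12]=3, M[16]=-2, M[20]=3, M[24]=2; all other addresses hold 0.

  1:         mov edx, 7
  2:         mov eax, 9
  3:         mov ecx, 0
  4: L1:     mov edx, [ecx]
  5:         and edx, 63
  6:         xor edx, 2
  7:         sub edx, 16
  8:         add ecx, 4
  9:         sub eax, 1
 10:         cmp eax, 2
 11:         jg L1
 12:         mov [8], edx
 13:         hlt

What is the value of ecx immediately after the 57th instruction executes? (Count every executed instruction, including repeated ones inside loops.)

after mov edx, 7: edx=7
after mov eax, 9: eax=9
after mov ecx, 0: ecx=0
after mov edx, [ecx]: edx=M[0]=15
after and edx, 63: edx=15&63=15
after xor edx, 2: edx=15^2=13
after sub edx, 16: edx=13-16=-3
after add ecx, 4: ecx=0+4=4
after sub eax, 1: eax=9-1=8
cmp eax, 2  (cmp 8,2)
jg L1: taken
after mov edx, [ecx]: edx=M[4]=19
after and edx, 63: edx=19&63=19
after xor edx, 2: edx=19^2=17
after sub edx, 16: edx=17-16=1
after add ecx, 4: ecx=4+4=8
after sub eax, 1: eax=8-1=7
cmp eax, 2  (cmp 7,2)
jg L1: taken
after mov edx, [ecx]: edx=M[8]=16
after and edx, 63: edx=16&63=16
after xor edx, 2: edx=16^2=18
after sub edx, 16: edx=18-16=2
after add ecx, 4: ecx=8+4=12
after sub eax, 1: eax=7-1=6
cmp eax, 2  (cmp 6,2)
jg L1: taken
after mov edx, [ecx]: edx=M[12]=3
after and edx, 63: edx=3&63=3
after xor edx, 2: edx=3^2=1
after sub edx, 16: edx=1-16=-15
after add ecx, 4: ecx=12+4=16
after sub eax, 1: eax=6-1=5
cmp eax, 2  (cmp 5,2)
jg L1: taken
after mov edx, [ecx]: edx=M[16]=-2
after and edx, 63: edx=(-2)&63=62
after xor edx, 2: edx=62^2=60
after sub edx, 16: edx=60-16=44
after add ecx, 4: ecx=16+4=20
after sub eax, 1: eax=5-1=4
cmp eax, 2  (cmp 4,2)
jg L1: taken
after mov edx, [ecx]: edx=M[20]=3
after and edx, 63: edx=3&63=3
after xor edx, 2: edx=3^2=1
after sub edx, 16: edx=1-16=-15
after add ecx, 4: ecx=20+4=24
after sub eax, 1: eax=4-1=3
cmp eax, 2  (cmp 3,2)
jg L1: taken
after mov edx, [ecx]: edx=M[24]=2
after and edx, 63: edx=2&63=2
after xor edx, 2: edx=2^2=0
after sub edx, 16: edx=0-16=-16
after add ecx, 4: ecx=24+4=28
after sub eax, 1: eax=3-1=2
After step 57: ecx = 28.

28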